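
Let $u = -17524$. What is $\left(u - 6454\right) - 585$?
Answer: $-24563$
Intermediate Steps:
$\left(u - 6454\right) - 585 = \left(-17524 - 6454\right) - 585 = -23978 - 585 = -24563$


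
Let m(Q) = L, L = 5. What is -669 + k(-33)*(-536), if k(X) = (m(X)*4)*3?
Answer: -32829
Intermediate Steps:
m(Q) = 5
k(X) = 60 (k(X) = (5*4)*3 = 20*3 = 60)
-669 + k(-33)*(-536) = -669 + 60*(-536) = -669 - 32160 = -32829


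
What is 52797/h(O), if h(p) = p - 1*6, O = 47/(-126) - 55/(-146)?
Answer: -242813403/27577 ≈ -8804.9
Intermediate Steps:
O = 17/4599 (O = 47*(-1/126) - 55*(-1/146) = -47/126 + 55/146 = 17/4599 ≈ 0.0036965)
h(p) = -6 + p (h(p) = p - 6 = -6 + p)
52797/h(O) = 52797/(-6 + 17/4599) = 52797/(-27577/4599) = 52797*(-4599/27577) = -242813403/27577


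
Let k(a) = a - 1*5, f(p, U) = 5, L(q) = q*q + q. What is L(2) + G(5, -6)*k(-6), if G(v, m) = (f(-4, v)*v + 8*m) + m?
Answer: 325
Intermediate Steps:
L(q) = q + q² (L(q) = q² + q = q + q²)
G(v, m) = 5*v + 9*m (G(v, m) = (5*v + 8*m) + m = 5*v + 9*m)
k(a) = -5 + a (k(a) = a - 5 = -5 + a)
L(2) + G(5, -6)*k(-6) = 2*(1 + 2) + (5*5 + 9*(-6))*(-5 - 6) = 2*3 + (25 - 54)*(-11) = 6 - 29*(-11) = 6 + 319 = 325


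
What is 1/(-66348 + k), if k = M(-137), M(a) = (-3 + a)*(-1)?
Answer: -1/66208 ≈ -1.5104e-5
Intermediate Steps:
M(a) = 3 - a
k = 140 (k = 3 - 1*(-137) = 3 + 137 = 140)
1/(-66348 + k) = 1/(-66348 + 140) = 1/(-66208) = -1/66208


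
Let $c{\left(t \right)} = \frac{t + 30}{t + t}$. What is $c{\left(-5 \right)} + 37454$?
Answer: $\frac{74903}{2} \approx 37452.0$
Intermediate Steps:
$c{\left(t \right)} = \frac{30 + t}{2 t}$
$c{\left(-5 \right)} + 37454 = \frac{30 - 5}{2 \left(-5\right)} + 37454 = \frac{1}{2} \left(- \frac{1}{5}\right) 25 + 37454 = - \frac{5}{2} + 37454 = \frac{74903}{2}$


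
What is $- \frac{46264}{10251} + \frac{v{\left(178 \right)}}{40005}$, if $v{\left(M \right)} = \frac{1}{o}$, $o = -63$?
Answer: $- \frac{12955540379}{2870638785} \approx -4.5131$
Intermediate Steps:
$v{\left(M \right)} = - \frac{1}{63}$ ($v{\left(M \right)} = \frac{1}{-63} = - \frac{1}{63}$)
$- \frac{46264}{10251} + \frac{v{\left(178 \right)}}{40005} = - \frac{46264}{10251} - \frac{1}{63 \cdot 40005} = \left(-46264\right) \frac{1}{10251} - \frac{1}{2520315} = - \frac{46264}{10251} - \frac{1}{2520315} = - \frac{12955540379}{2870638785}$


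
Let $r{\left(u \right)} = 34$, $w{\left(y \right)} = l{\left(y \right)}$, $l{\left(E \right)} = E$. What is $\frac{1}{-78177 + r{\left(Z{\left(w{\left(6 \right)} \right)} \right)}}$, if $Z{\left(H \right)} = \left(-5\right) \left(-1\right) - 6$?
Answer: $- \frac{1}{78143} \approx -1.2797 \cdot 10^{-5}$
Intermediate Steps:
$w{\left(y \right)} = y$
$Z{\left(H \right)} = -1$ ($Z{\left(H \right)} = 5 - 6 = -1$)
$\frac{1}{-78177 + r{\left(Z{\left(w{\left(6 \right)} \right)} \right)}} = \frac{1}{-78177 + 34} = \frac{1}{-78143} = - \frac{1}{78143}$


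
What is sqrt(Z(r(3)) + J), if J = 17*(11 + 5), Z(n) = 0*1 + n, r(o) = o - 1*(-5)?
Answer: 2*sqrt(70) ≈ 16.733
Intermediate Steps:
r(o) = 5 + o (r(o) = o + 5 = 5 + o)
Z(n) = n (Z(n) = 0 + n = n)
J = 272 (J = 17*16 = 272)
sqrt(Z(r(3)) + J) = sqrt((5 + 3) + 272) = sqrt(8 + 272) = sqrt(280) = 2*sqrt(70)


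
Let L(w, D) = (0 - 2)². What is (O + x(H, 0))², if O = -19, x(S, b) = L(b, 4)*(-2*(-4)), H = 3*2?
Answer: 169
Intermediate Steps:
H = 6
L(w, D) = 4 (L(w, D) = (-2)² = 4)
x(S, b) = 32 (x(S, b) = 4*(-2*(-4)) = 4*8 = 32)
(O + x(H, 0))² = (-19 + 32)² = 13² = 169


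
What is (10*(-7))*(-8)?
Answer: 560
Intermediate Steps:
(10*(-7))*(-8) = -70*(-8) = 560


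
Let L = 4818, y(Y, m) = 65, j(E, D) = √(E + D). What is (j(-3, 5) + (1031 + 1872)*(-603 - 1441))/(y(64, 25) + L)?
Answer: -5933732/4883 + √2/4883 ≈ -1215.2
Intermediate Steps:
j(E, D) = √(D + E)
(j(-3, 5) + (1031 + 1872)*(-603 - 1441))/(y(64, 25) + L) = (√(5 - 3) + (1031 + 1872)*(-603 - 1441))/(65 + 4818) = (√2 + 2903*(-2044))/4883 = (√2 - 5933732)*(1/4883) = (-5933732 + √2)*(1/4883) = -5933732/4883 + √2/4883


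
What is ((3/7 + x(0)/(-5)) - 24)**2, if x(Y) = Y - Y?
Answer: 27225/49 ≈ 555.61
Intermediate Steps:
x(Y) = 0
((3/7 + x(0)/(-5)) - 24)**2 = ((3/7 + 0/(-5)) - 24)**2 = ((3*(1/7) + 0*(-1/5)) - 24)**2 = ((3/7 + 0) - 24)**2 = (3/7 - 24)**2 = (-165/7)**2 = 27225/49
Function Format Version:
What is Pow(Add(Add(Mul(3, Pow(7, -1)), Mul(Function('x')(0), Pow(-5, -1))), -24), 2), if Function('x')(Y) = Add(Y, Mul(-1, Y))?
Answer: Rational(27225, 49) ≈ 555.61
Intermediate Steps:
Function('x')(Y) = 0
Pow(Add(Add(Mul(3, Pow(7, -1)), Mul(Function('x')(0), Pow(-5, -1))), -24), 2) = Pow(Add(Add(Mul(3, Pow(7, -1)), Mul(0, Pow(-5, -1))), -24), 2) = Pow(Add(Add(Mul(3, Rational(1, 7)), Mul(0, Rational(-1, 5))), -24), 2) = Pow(Add(Add(Rational(3, 7), 0), -24), 2) = Pow(Add(Rational(3, 7), -24), 2) = Pow(Rational(-165, 7), 2) = Rational(27225, 49)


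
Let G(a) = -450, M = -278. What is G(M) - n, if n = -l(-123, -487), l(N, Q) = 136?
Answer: -314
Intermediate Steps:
n = -136 (n = -1*136 = -136)
G(M) - n = -450 - 1*(-136) = -450 + 136 = -314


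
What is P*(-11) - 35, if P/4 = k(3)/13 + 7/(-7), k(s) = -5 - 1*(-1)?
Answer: 293/13 ≈ 22.538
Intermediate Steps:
k(s) = -4 (k(s) = -5 + 1 = -4)
P = -68/13 (P = 4*(-4/13 + 7/(-7)) = 4*(-4*1/13 + 7*(-⅐)) = 4*(-4/13 - 1) = 4*(-17/13) = -68/13 ≈ -5.2308)
P*(-11) - 35 = -68/13*(-11) - 35 = 748/13 - 35 = 293/13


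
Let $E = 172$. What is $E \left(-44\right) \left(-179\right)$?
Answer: $1354672$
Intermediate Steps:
$E \left(-44\right) \left(-179\right) = 172 \left(-44\right) \left(-179\right) = \left(-7568\right) \left(-179\right) = 1354672$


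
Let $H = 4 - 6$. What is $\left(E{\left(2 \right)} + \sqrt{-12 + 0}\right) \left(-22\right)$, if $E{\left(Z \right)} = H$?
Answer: $44 - 44 i \sqrt{3} \approx 44.0 - 76.21 i$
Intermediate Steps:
$H = -2$ ($H = 4 - 6 = -2$)
$E{\left(Z \right)} = -2$
$\left(E{\left(2 \right)} + \sqrt{-12 + 0}\right) \left(-22\right) = \left(-2 + \sqrt{-12 + 0}\right) \left(-22\right) = \left(-2 + \sqrt{-12}\right) \left(-22\right) = \left(-2 + 2 i \sqrt{3}\right) \left(-22\right) = 44 - 44 i \sqrt{3}$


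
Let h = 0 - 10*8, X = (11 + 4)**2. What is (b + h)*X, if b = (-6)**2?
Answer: -9900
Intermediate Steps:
X = 225 (X = 15**2 = 225)
h = -80 (h = 0 - 80 = -80)
b = 36
(b + h)*X = (36 - 80)*225 = -44*225 = -9900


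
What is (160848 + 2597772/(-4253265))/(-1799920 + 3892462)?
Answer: 114021095158/1483355941605 ≈ 0.076867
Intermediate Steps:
(160848 + 2597772/(-4253265))/(-1799920 + 3892462) = (160848 + 2597772*(-1/4253265))/2092542 = (160848 - 865924/1417755)*(1/2092542) = (228042190316/1417755)*(1/2092542) = 114021095158/1483355941605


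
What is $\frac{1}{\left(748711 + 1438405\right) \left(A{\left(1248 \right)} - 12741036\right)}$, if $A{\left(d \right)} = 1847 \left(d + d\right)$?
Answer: $- \frac{1}{17783273975184} \approx -5.6233 \cdot 10^{-14}$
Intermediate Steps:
$A{\left(d \right)} = 3694 d$ ($A{\left(d \right)} = 1847 \cdot 2 d = 3694 d$)
$\frac{1}{\left(748711 + 1438405\right) \left(A{\left(1248 \right)} - 12741036\right)} = \frac{1}{\left(748711 + 1438405\right) \left(3694 \cdot 1248 - 12741036\right)} = \frac{1}{2187116 \left(4610112 - 12741036\right)} = \frac{1}{2187116 \left(-8130924\right)} = \frac{1}{-17783273975184} = - \frac{1}{17783273975184}$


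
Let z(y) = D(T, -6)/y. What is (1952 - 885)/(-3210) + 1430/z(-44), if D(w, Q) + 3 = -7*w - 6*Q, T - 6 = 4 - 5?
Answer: 100985533/3210 ≈ 31460.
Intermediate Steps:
T = 5 (T = 6 + (4 - 5) = 6 - 1 = 5)
D(w, Q) = -3 - 7*w - 6*Q (D(w, Q) = -3 + (-7*w - 6*Q) = -3 - 7*w - 6*Q)
z(y) = -2/y (z(y) = (-3 - 7*5 - 6*(-6))/y = (-3 - 35 + 36)/y = -2/y)
(1952 - 885)/(-3210) + 1430/z(-44) = (1952 - 885)/(-3210) + 1430/((-2/(-44))) = 1067*(-1/3210) + 1430/((-2*(-1/44))) = -1067/3210 + 1430/(1/22) = -1067/3210 + 1430*22 = -1067/3210 + 31460 = 100985533/3210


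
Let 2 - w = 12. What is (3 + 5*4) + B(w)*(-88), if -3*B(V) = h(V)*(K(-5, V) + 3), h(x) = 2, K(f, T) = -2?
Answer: 245/3 ≈ 81.667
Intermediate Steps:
w = -10 (w = 2 - 1*12 = 2 - 12 = -10)
B(V) = -⅔ (B(V) = -2*(-2 + 3)/3 = -2/3 = -⅓*2 = -⅔)
(3 + 5*4) + B(w)*(-88) = (3 + 5*4) - ⅔*(-88) = (3 + 20) + 176/3 = 23 + 176/3 = 245/3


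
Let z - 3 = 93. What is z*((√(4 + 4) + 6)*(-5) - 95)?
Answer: -12000 - 960*√2 ≈ -13358.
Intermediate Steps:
z = 96 (z = 3 + 93 = 96)
z*((√(4 + 4) + 6)*(-5) - 95) = 96*((√(4 + 4) + 6)*(-5) - 95) = 96*((√8 + 6)*(-5) - 95) = 96*((2*√2 + 6)*(-5) - 95) = 96*((6 + 2*√2)*(-5) - 95) = 96*((-30 - 10*√2) - 95) = 96*(-125 - 10*√2) = -12000 - 960*√2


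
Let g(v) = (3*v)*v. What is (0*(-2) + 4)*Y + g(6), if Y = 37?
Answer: 256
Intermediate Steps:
g(v) = 3*v**2
(0*(-2) + 4)*Y + g(6) = (0*(-2) + 4)*37 + 3*6**2 = (0 + 4)*37 + 3*36 = 4*37 + 108 = 148 + 108 = 256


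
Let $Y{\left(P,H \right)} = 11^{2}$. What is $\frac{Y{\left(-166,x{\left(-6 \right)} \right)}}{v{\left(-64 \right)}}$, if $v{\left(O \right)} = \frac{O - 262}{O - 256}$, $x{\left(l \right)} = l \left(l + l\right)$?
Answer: $\frac{19360}{163} \approx 118.77$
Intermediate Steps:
$x{\left(l \right)} = 2 l^{2}$ ($x{\left(l \right)} = l 2 l = 2 l^{2}$)
$v{\left(O \right)} = \frac{-262 + O}{-256 + O}$
$Y{\left(P,H \right)} = 121$
$\frac{Y{\left(-166,x{\left(-6 \right)} \right)}}{v{\left(-64 \right)}} = \frac{121}{\frac{1}{-256 - 64} \left(-262 - 64\right)} = \frac{121}{\frac{1}{-320} \left(-326\right)} = \frac{121}{\left(- \frac{1}{320}\right) \left(-326\right)} = \frac{121}{\frac{163}{160}} = 121 \cdot \frac{160}{163} = \frac{19360}{163}$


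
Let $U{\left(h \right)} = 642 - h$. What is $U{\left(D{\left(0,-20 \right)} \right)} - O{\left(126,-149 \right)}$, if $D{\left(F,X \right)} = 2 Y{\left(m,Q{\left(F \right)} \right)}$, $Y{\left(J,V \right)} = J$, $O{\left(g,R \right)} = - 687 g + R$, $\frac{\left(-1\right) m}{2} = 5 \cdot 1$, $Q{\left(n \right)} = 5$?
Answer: $87373$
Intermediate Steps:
$m = -10$ ($m = - 2 \cdot 5 \cdot 1 = \left(-2\right) 5 = -10$)
$O{\left(g,R \right)} = R - 687 g$
$D{\left(F,X \right)} = -20$ ($D{\left(F,X \right)} = 2 \left(-10\right) = -20$)
$U{\left(D{\left(0,-20 \right)} \right)} - O{\left(126,-149 \right)} = \left(642 - -20\right) - \left(-149 - 86562\right) = \left(642 + 20\right) - \left(-149 - 86562\right) = 662 - -86711 = 662 + 86711 = 87373$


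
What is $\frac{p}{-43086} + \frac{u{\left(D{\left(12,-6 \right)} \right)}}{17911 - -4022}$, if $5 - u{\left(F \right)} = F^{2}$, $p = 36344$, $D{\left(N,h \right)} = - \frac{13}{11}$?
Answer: $- \frac{16072383616}{19057605633} \approx -0.84336$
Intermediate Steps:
$D{\left(N,h \right)} = - \frac{13}{11}$ ($D{\left(N,h \right)} = \left(-13\right) \frac{1}{11} = - \frac{13}{11}$)
$u{\left(F \right)} = 5 - F^{2}$
$\frac{p}{-43086} + \frac{u{\left(D{\left(12,-6 \right)} \right)}}{17911 - -4022} = \frac{36344}{-43086} + \frac{5 - \left(- \frac{13}{11}\right)^{2}}{17911 - -4022} = 36344 \left(- \frac{1}{43086}\right) + \frac{5 - \frac{169}{121}}{17911 + 4022} = - \frac{18172}{21543} + \frac{5 - \frac{169}{121}}{21933} = - \frac{18172}{21543} + \frac{436}{121} \cdot \frac{1}{21933} = - \frac{18172}{21543} + \frac{436}{2653893} = - \frac{16072383616}{19057605633}$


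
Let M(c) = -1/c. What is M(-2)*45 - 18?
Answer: 9/2 ≈ 4.5000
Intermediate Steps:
M(-2)*45 - 18 = -1/(-2)*45 - 18 = -1*(-½)*45 - 18 = (½)*45 - 18 = 45/2 - 18 = 9/2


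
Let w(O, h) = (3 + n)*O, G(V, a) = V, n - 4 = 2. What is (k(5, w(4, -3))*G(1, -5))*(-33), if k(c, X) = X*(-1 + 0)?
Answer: 1188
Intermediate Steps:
n = 6 (n = 4 + 2 = 6)
w(O, h) = 9*O (w(O, h) = (3 + 6)*O = 9*O)
k(c, X) = -X (k(c, X) = X*(-1) = -X)
(k(5, w(4, -3))*G(1, -5))*(-33) = (-9*4*1)*(-33) = (-1*36*1)*(-33) = -36*1*(-33) = -36*(-33) = 1188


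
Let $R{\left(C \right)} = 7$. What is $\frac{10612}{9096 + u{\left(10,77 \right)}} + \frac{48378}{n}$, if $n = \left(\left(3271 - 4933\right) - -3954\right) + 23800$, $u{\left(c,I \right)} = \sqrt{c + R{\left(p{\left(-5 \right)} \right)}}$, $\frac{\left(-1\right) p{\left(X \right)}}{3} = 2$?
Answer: $\frac{296419828473}{98126318014} - \frac{10612 \sqrt{17}}{82737199} \approx 3.0203$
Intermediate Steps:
$p{\left(X \right)} = -6$ ($p{\left(X \right)} = \left(-3\right) 2 = -6$)
$u{\left(c,I \right)} = \sqrt{7 + c}$ ($u{\left(c,I \right)} = \sqrt{c + 7} = \sqrt{7 + c}$)
$n = 26092$ ($n = \left(\left(3271 - 4933\right) + 3954\right) + 23800 = \left(-1662 + 3954\right) + 23800 = 2292 + 23800 = 26092$)
$\frac{10612}{9096 + u{\left(10,77 \right)}} + \frac{48378}{n} = \frac{10612}{9096 + \sqrt{7 + 10}} + \frac{48378}{26092} = \frac{10612}{9096 + \sqrt{17}} + 48378 \cdot \frac{1}{26092} = \frac{10612}{9096 + \sqrt{17}} + \frac{2199}{1186} = \frac{2199}{1186} + \frac{10612}{9096 + \sqrt{17}}$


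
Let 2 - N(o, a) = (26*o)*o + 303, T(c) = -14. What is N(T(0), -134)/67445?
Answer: -771/9635 ≈ -0.080021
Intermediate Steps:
N(o, a) = -301 - 26*o**2 (N(o, a) = 2 - ((26*o)*o + 303) = 2 - (26*o**2 + 303) = 2 - (303 + 26*o**2) = 2 + (-303 - 26*o**2) = -301 - 26*o**2)
N(T(0), -134)/67445 = (-301 - 26*(-14)**2)/67445 = (-301 - 26*196)*(1/67445) = (-301 - 5096)*(1/67445) = -5397*1/67445 = -771/9635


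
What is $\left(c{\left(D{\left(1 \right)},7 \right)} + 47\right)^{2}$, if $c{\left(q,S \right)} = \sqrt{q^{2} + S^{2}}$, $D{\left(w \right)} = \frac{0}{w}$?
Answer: $2916$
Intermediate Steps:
$D{\left(w \right)} = 0$
$c{\left(q,S \right)} = \sqrt{S^{2} + q^{2}}$
$\left(c{\left(D{\left(1 \right)},7 \right)} + 47\right)^{2} = \left(\sqrt{7^{2} + 0^{2}} + 47\right)^{2} = \left(\sqrt{49 + 0} + 47\right)^{2} = \left(\sqrt{49} + 47\right)^{2} = \left(7 + 47\right)^{2} = 54^{2} = 2916$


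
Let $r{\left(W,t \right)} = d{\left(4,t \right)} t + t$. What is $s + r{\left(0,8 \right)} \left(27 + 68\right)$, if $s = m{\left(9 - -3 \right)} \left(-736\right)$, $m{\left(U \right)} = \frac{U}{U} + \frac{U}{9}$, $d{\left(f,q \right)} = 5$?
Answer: $\frac{8528}{3} \approx 2842.7$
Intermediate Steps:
$r{\left(W,t \right)} = 6 t$ ($r{\left(W,t \right)} = 5 t + t = 6 t$)
$m{\left(U \right)} = 1 + \frac{U}{9}$ ($m{\left(U \right)} = 1 + U \frac{1}{9} = 1 + \frac{U}{9}$)
$s = - \frac{5152}{3}$ ($s = \left(1 + \frac{9 - -3}{9}\right) \left(-736\right) = \left(1 + \frac{9 + 3}{9}\right) \left(-736\right) = \left(1 + \frac{1}{9} \cdot 12\right) \left(-736\right) = \left(1 + \frac{4}{3}\right) \left(-736\right) = \frac{7}{3} \left(-736\right) = - \frac{5152}{3} \approx -1717.3$)
$s + r{\left(0,8 \right)} \left(27 + 68\right) = - \frac{5152}{3} + 6 \cdot 8 \left(27 + 68\right) = - \frac{5152}{3} + 48 \cdot 95 = - \frac{5152}{3} + 4560 = \frac{8528}{3}$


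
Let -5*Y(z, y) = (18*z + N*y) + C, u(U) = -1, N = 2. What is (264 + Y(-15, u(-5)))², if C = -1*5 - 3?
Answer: 102400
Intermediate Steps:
C = -8 (C = -5 - 3 = -8)
Y(z, y) = 8/5 - 18*z/5 - 2*y/5 (Y(z, y) = -((18*z + 2*y) - 8)/5 = -((2*y + 18*z) - 8)/5 = -(-8 + 2*y + 18*z)/5 = 8/5 - 18*z/5 - 2*y/5)
(264 + Y(-15, u(-5)))² = (264 + (8/5 - 18/5*(-15) - ⅖*(-1)))² = (264 + (8/5 + 54 + ⅖))² = (264 + 56)² = 320² = 102400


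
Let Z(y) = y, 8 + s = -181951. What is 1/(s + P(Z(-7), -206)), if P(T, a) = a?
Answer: -1/182165 ≈ -5.4895e-6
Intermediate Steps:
s = -181959 (s = -8 - 181951 = -181959)
1/(s + P(Z(-7), -206)) = 1/(-181959 - 206) = 1/(-182165) = -1/182165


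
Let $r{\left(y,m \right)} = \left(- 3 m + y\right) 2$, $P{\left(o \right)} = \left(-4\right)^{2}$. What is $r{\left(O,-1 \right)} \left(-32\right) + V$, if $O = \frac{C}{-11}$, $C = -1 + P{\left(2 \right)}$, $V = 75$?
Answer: $- \frac{327}{11} \approx -29.727$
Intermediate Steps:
$P{\left(o \right)} = 16$
$C = 15$ ($C = -1 + 16 = 15$)
$O = - \frac{15}{11}$ ($O = \frac{15}{-11} = 15 \left(- \frac{1}{11}\right) = - \frac{15}{11} \approx -1.3636$)
$r{\left(y,m \right)} = - 6 m + 2 y$ ($r{\left(y,m \right)} = \left(y - 3 m\right) 2 = - 6 m + 2 y$)
$r{\left(O,-1 \right)} \left(-32\right) + V = \left(\left(-6\right) \left(-1\right) + 2 \left(- \frac{15}{11}\right)\right) \left(-32\right) + 75 = \left(6 - \frac{30}{11}\right) \left(-32\right) + 75 = \frac{36}{11} \left(-32\right) + 75 = - \frac{1152}{11} + 75 = - \frac{327}{11}$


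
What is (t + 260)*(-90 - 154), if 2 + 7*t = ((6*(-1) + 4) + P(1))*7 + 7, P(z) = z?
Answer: -443592/7 ≈ -63370.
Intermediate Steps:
t = -2/7 (t = -2/7 + (((6*(-1) + 4) + 1)*7 + 7)/7 = -2/7 + (((-6 + 4) + 1)*7 + 7)/7 = -2/7 + ((-2 + 1)*7 + 7)/7 = -2/7 + (-1*7 + 7)/7 = -2/7 + (-7 + 7)/7 = -2/7 + (⅐)*0 = -2/7 + 0 = -2/7 ≈ -0.28571)
(t + 260)*(-90 - 154) = (-2/7 + 260)*(-90 - 154) = (1818/7)*(-244) = -443592/7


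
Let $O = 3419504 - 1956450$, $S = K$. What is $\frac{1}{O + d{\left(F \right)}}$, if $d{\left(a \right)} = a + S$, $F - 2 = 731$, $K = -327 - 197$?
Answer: $\frac{1}{1463263} \approx 6.834 \cdot 10^{-7}$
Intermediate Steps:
$K = -524$ ($K = -327 - 197 = -524$)
$F = 733$ ($F = 2 + 731 = 733$)
$S = -524$
$d{\left(a \right)} = -524 + a$ ($d{\left(a \right)} = a - 524 = -524 + a$)
$O = 1463054$
$\frac{1}{O + d{\left(F \right)}} = \frac{1}{1463054 + \left(-524 + 733\right)} = \frac{1}{1463054 + 209} = \frac{1}{1463263}$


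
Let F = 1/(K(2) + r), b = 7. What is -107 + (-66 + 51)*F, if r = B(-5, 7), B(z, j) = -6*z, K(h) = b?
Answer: -3974/37 ≈ -107.41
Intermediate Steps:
K(h) = 7
r = 30 (r = -6*(-5) = 30)
F = 1/37 (F = 1/(7 + 30) = 1/37 ≈ 0.027027)
-107 + (-66 + 51)*F = -107 + (-66 + 51)*(1/37) = -107 - 15*1/37 = -107 - 15/37 = -3974/37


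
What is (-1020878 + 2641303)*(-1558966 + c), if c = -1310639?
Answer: -4649979682125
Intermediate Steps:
(-1020878 + 2641303)*(-1558966 + c) = (-1020878 + 2641303)*(-1558966 - 1310639) = 1620425*(-2869605) = -4649979682125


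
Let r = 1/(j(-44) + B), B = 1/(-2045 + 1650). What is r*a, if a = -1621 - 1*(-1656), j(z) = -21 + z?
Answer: -1975/3668 ≈ -0.53844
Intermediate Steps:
B = -1/395 (B = 1/(-395) = -1/395 ≈ -0.0025316)
r = -395/25676 (r = 1/((-21 - 44) - 1/395) = 1/(-65 - 1/395) = 1/(-25676/395) = -395/25676 ≈ -0.015384)
a = 35 (a = -1621 + 1656 = 35)
r*a = -395/25676*35 = -1975/3668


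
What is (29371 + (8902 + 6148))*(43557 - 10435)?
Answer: 1471312362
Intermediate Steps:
(29371 + (8902 + 6148))*(43557 - 10435) = (29371 + 15050)*33122 = 44421*33122 = 1471312362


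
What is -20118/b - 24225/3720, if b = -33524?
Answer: -12287999/2078488 ≈ -5.9120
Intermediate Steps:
-20118/b - 24225/3720 = -20118/(-33524) - 24225/3720 = -20118*(-1/33524) - 24225*1/3720 = 10059/16762 - 1615/248 = -12287999/2078488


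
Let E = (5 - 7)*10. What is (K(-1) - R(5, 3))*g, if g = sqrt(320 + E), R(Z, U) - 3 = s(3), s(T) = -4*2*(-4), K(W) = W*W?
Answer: -340*sqrt(3) ≈ -588.90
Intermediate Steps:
K(W) = W**2
s(T) = 32 (s(T) = -8*(-4) = 32)
E = -20 (E = -2*10 = -20)
R(Z, U) = 35 (R(Z, U) = 3 + 32 = 35)
g = 10*sqrt(3) (g = sqrt(320 - 20) = sqrt(300) = 10*sqrt(3) ≈ 17.320)
(K(-1) - R(5, 3))*g = ((-1)**2 - 1*35)*(10*sqrt(3)) = (1 - 35)*(10*sqrt(3)) = -340*sqrt(3)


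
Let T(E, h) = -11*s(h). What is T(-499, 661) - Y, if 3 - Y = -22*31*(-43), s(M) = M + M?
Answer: 14781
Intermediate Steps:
s(M) = 2*M
Y = -29323 (Y = 3 - (-22*31)*(-43) = 3 - (-682)*(-43) = 3 - 1*29326 = 3 - 29326 = -29323)
T(E, h) = -22*h
T(-499, 661) - Y = -22*661 - 1*(-29323) = -14542 + 29323 = 14781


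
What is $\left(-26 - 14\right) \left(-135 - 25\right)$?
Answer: $6400$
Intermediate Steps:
$\left(-26 - 14\right) \left(-135 - 25\right) = - 40 \left(-135 - 25\right) = \left(-40\right) \left(-160\right) = 6400$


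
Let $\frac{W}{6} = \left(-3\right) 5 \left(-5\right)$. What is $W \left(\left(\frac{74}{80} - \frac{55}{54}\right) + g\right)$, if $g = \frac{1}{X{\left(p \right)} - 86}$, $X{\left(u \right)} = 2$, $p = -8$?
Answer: $- \frac{3985}{84} \approx -47.44$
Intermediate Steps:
$g = - \frac{1}{84}$ ($g = \frac{1}{2 - 86} = \frac{1}{-84} = - \frac{1}{84} \approx -0.011905$)
$W = 450$ ($W = 6 \left(-3\right) 5 \left(-5\right) = 6 \left(\left(-15\right) \left(-5\right)\right) = 6 \cdot 75 = 450$)
$W \left(\left(\frac{74}{80} - \frac{55}{54}\right) + g\right) = 450 \left(\left(\frac{74}{80} - \frac{55}{54}\right) - \frac{1}{84}\right) = 450 \left(\left(74 \cdot \frac{1}{80} - \frac{55}{54}\right) - \frac{1}{84}\right) = 450 \left(\left(\frac{37}{40} - \frac{55}{54}\right) - \frac{1}{84}\right) = 450 \left(- \frac{101}{1080} - \frac{1}{84}\right) = 450 \left(- \frac{797}{7560}\right) = - \frac{3985}{84}$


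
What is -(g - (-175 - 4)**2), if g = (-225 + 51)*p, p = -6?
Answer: 30997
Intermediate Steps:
g = 1044 (g = (-225 + 51)*(-6) = -174*(-6) = 1044)
-(g - (-175 - 4)**2) = -(1044 - (-175 - 4)**2) = -(1044 - 1*(-179)**2) = -(1044 - 1*32041) = -(1044 - 32041) = -1*(-30997) = 30997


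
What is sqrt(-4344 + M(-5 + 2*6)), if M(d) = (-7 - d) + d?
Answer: I*sqrt(4351) ≈ 65.962*I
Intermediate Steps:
M(d) = -7
sqrt(-4344 + M(-5 + 2*6)) = sqrt(-4344 - 7) = sqrt(-4351) = I*sqrt(4351)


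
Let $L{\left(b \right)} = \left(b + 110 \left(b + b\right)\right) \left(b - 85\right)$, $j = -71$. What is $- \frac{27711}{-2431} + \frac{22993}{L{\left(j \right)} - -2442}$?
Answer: $\frac{67954441201}{5956528578} \approx 11.408$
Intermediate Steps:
$L{\left(b \right)} = 221 b \left(-85 + b\right)$ ($L{\left(b \right)} = \left(b + 110 \cdot 2 b\right) \left(-85 + b\right) = \left(b + 220 b\right) \left(-85 + b\right) = 221 b \left(-85 + b\right)$)
$- \frac{27711}{-2431} + \frac{22993}{L{\left(j \right)} - -2442} = - \frac{27711}{-2431} + \frac{22993}{221 \left(-71\right) \left(-85 - 71\right) - -2442} = \left(-27711\right) \left(- \frac{1}{2431}\right) + \frac{22993}{221 \left(-71\right) \left(-156\right) + 2442} = \frac{27711}{2431} + \frac{22993}{2447796 + 2442} = \frac{27711}{2431} + \frac{22993}{2450238} = \frac{67954441201}{5956528578}$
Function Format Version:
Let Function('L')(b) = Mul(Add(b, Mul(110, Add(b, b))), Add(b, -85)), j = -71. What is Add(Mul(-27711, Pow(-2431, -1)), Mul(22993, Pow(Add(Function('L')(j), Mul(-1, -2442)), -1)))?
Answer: Rational(67954441201, 5956528578) ≈ 11.408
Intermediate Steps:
Function('L')(b) = Mul(221, b, Add(-85, b)) (Function('L')(b) = Mul(Add(b, Mul(110, Mul(2, b))), Add(-85, b)) = Mul(Add(b, Mul(220, b)), Add(-85, b)) = Mul(Mul(221, b), Add(-85, b)) = Mul(221, b, Add(-85, b)))
Add(Mul(-27711, Pow(-2431, -1)), Mul(22993, Pow(Add(Function('L')(j), Mul(-1, -2442)), -1))) = Add(Mul(-27711, Pow(-2431, -1)), Mul(22993, Pow(Add(Mul(221, -71, Add(-85, -71)), Mul(-1, -2442)), -1))) = Add(Mul(-27711, Rational(-1, 2431)), Mul(22993, Pow(Add(Mul(221, -71, -156), 2442), -1))) = Add(Rational(27711, 2431), Mul(22993, Pow(Add(2447796, 2442), -1))) = Add(Rational(27711, 2431), Mul(22993, Pow(2450238, -1))) = Add(Rational(27711, 2431), Mul(22993, Rational(1, 2450238))) = Add(Rational(27711, 2431), Rational(22993, 2450238)) = Rational(67954441201, 5956528578)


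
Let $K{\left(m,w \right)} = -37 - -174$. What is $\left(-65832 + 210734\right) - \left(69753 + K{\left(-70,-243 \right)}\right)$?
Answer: $75012$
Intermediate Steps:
$K{\left(m,w \right)} = 137$ ($K{\left(m,w \right)} = -37 + 174 = 137$)
$\left(-65832 + 210734\right) - \left(69753 + K{\left(-70,-243 \right)}\right) = \left(-65832 + 210734\right) - 69890 = 144902 - 69890 = 75012$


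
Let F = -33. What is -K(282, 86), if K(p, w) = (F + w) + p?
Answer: -335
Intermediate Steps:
K(p, w) = -33 + p + w (K(p, w) = (-33 + w) + p = -33 + p + w)
-K(282, 86) = -(-33 + 282 + 86) = -1*335 = -335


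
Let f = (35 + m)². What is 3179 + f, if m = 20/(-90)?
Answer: 355468/81 ≈ 4388.5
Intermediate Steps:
m = -2/9 (m = 20*(-1/90) = -2/9 ≈ -0.22222)
f = 97969/81 (f = (35 - 2/9)² = (313/9)² = 97969/81 ≈ 1209.5)
3179 + f = 3179 + 97969/81 = 355468/81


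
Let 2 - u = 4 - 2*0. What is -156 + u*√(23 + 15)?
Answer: -156 - 2*√38 ≈ -168.33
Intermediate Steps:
u = -2 (u = 2 - (4 - 2*0) = 2 - (4 + 0) = 2 - 1*4 = 2 - 4 = -2)
-156 + u*√(23 + 15) = -156 - 2*√(23 + 15) = -156 - 2*√38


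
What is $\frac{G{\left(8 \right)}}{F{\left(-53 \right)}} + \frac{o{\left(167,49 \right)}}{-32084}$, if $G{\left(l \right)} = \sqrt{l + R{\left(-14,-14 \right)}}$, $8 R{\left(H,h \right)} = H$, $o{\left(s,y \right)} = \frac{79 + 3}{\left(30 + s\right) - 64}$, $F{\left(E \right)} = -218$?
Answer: $- \frac{5342903}{465121748} \approx -0.011487$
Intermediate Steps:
$o{\left(s,y \right)} = \frac{82}{-34 + s}$
$R{\left(H,h \right)} = \frac{H}{8}$
$G{\left(l \right)} = \sqrt{- \frac{7}{4} + l}$ ($G{\left(l \right)} = \sqrt{l + \frac{1}{8} \left(-14\right)} = \sqrt{l - \frac{7}{4}} = \sqrt{- \frac{7}{4} + l}$)
$\frac{G{\left(8 \right)}}{F{\left(-53 \right)}} + \frac{o{\left(167,49 \right)}}{-32084} = \frac{\frac{1}{2} \sqrt{-7 + 4 \cdot 8}}{-218} + \frac{82 \frac{1}{-34 + 167}}{-32084} = \frac{\sqrt{-7 + 32}}{2} \left(- \frac{1}{218}\right) + \frac{82}{133} \left(- \frac{1}{32084}\right) = \frac{\sqrt{25}}{2} \left(- \frac{1}{218}\right) + 82 \cdot \frac{1}{133} \left(- \frac{1}{32084}\right) = \frac{1}{2} \cdot 5 \left(- \frac{1}{218}\right) + \frac{82}{133} \left(- \frac{1}{32084}\right) = \frac{5}{2} \left(- \frac{1}{218}\right) - \frac{41}{2133586} = - \frac{5}{436} - \frac{41}{2133586} = - \frac{5342903}{465121748}$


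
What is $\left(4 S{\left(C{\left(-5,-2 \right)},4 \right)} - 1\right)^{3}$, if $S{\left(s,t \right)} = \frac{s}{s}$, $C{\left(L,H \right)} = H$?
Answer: $27$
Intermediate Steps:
$S{\left(s,t \right)} = 1$
$\left(4 S{\left(C{\left(-5,-2 \right)},4 \right)} - 1\right)^{3} = \left(4 \cdot 1 - 1\right)^{3} = \left(4 - 1\right)^{3} = 3^{3} = 27$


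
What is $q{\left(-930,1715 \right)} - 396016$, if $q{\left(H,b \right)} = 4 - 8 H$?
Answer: $-388572$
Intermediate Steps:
$q{\left(-930,1715 \right)} - 396016 = \left(4 - -7440\right) - 396016 = \left(4 + 7440\right) - 396016 = 7444 - 396016 = -388572$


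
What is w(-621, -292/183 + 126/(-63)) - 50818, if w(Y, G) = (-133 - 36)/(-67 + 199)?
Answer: -6708145/132 ≈ -50819.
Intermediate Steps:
w(Y, G) = -169/132
w(-621, -292/183 + 126/(-63)) - 50818 = -169/132 - 50818 = -6708145/132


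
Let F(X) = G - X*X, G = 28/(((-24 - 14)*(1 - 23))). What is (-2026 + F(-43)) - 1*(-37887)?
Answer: 7108515/209 ≈ 34012.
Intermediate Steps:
G = 7/209 (G = 28/((-38*(-22))) = 28/836 = 28*(1/836) = 7/209 ≈ 0.033493)
F(X) = 7/209 - X**2 (F(X) = 7/209 - X*X = 7/209 - X**2)
(-2026 + F(-43)) - 1*(-37887) = (-2026 + (7/209 - 1*(-43)**2)) - 1*(-37887) = (-2026 + (7/209 - 1*1849)) + 37887 = (-2026 + (7/209 - 1849)) + 37887 = (-2026 - 386434/209) + 37887 = -809868/209 + 37887 = 7108515/209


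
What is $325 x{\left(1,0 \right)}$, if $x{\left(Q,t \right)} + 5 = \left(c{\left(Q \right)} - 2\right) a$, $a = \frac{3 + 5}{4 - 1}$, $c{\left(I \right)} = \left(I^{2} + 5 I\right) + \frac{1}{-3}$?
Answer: $\frac{13975}{9} \approx 1552.8$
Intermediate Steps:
$c{\left(I \right)} = - \frac{1}{3} + I^{2} + 5 I$ ($c{\left(I \right)} = \left(I^{2} + 5 I\right) - \frac{1}{3} = - \frac{1}{3} + I^{2} + 5 I$)
$a = \frac{8}{3} \approx 2.6667$
$x{\left(Q,t \right)} = - \frac{101}{9} + \frac{8 Q^{2}}{3} + \frac{40 Q}{3}$ ($x{\left(Q,t \right)} = -5 + \left(\left(- \frac{1}{3} + Q^{2} + 5 Q\right) - 2\right) \frac{8}{3} = -5 + \left(- \frac{7}{3} + Q^{2} + 5 Q\right) \frac{8}{3} = -5 + \left(- \frac{56}{9} + \frac{8 Q^{2}}{3} + \frac{40 Q}{3}\right) = - \frac{101}{9} + \frac{8 Q^{2}}{3} + \frac{40 Q}{3}$)
$325 x{\left(1,0 \right)} = 325 \left(- \frac{101}{9} + \frac{8 \cdot 1^{2}}{3} + \frac{40}{3} \cdot 1\right) = 325 \left(- \frac{101}{9} + \frac{8}{3} \cdot 1 + \frac{40}{3}\right) = 325 \left(- \frac{101}{9} + \frac{8}{3} + \frac{40}{3}\right) = 325 \cdot \frac{43}{9} = \frac{13975}{9}$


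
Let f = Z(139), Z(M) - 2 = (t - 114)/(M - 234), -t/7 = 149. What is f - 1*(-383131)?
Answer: 36398792/95 ≈ 3.8315e+5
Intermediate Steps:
t = -1043 (t = -7*149 = -1043)
Z(M) = 2 - 1157/(-234 + M) (Z(M) = 2 + (-1043 - 114)/(M - 234) = 2 - 1157/(-234 + M))
f = 1347/95 (f = (-1625 + 2*139)/(-234 + 139) = (-1625 + 278)/(-95) = -1/95*(-1347) = 1347/95 ≈ 14.179)
f - 1*(-383131) = 1347/95 - 1*(-383131) = 1347/95 + 383131 = 36398792/95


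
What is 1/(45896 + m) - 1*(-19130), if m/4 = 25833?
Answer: 2854731641/149228 ≈ 19130.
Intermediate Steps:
m = 103332 (m = 4*25833 = 103332)
1/(45896 + m) - 1*(-19130) = 1/(45896 + 103332) - 1*(-19130) = 1/149228 + 19130 = 2854731641/149228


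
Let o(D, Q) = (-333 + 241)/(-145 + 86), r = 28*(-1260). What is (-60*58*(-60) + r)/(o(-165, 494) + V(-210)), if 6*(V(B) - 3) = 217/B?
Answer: 1842782400/46591 ≈ 39552.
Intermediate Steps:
r = -35280
o(D, Q) = 92/59 (o(D, Q) = -92/(-59) = -92*(-1/59) = 92/59)
V(B) = 3 + 217/(6*B) (V(B) = 3 + (217/B)/6 = 3 + 217/(6*B))
(-60*58*(-60) + r)/(o(-165, 494) + V(-210)) = (-60*58*(-60) - 35280)/(92/59 + (3 + (217/6)/(-210))) = (-3480*(-60) - 35280)/(92/59 + (3 + (217/6)*(-1/210))) = (208800 - 35280)/(92/59 + (3 - 31/180)) = 173520/(92/59 + 509/180) = 173520/(46591/10620) = 173520*(10620/46591) = 1842782400/46591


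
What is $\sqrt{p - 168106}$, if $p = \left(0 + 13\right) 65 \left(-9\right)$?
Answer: $i \sqrt{175711} \approx 419.18 i$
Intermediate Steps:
$p = -7605$ ($p = 13 \cdot 65 \left(-9\right) = 845 \left(-9\right) = -7605$)
$\sqrt{p - 168106} = \sqrt{-7605 - 168106} = \sqrt{-175711} = i \sqrt{175711}$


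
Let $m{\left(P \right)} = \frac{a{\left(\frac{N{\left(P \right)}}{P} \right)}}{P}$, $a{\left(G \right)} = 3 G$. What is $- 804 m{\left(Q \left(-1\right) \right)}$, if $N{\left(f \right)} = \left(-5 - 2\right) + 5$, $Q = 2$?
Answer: $1206$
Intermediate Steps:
$N{\left(f \right)} = -2$ ($N{\left(f \right)} = -7 + 5 = -2$)
$m{\left(P \right)} = - \frac{6}{P^{2}}$ ($m{\left(P \right)} = \frac{3 \left(- \frac{2}{P}\right)}{P} = \frac{\left(-6\right) \frac{1}{P}}{P} = - \frac{6}{P^{2}}$)
$- 804 m{\left(Q \left(-1\right) \right)} = - 804 \left(- \frac{6}{4}\right) = - 804 \left(\left(-6\right) \frac{1}{4}\right) = \left(-804\right) \left(- \frac{3}{2}\right) = 1206$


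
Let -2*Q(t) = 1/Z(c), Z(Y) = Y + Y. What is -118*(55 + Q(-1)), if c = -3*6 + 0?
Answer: -233699/36 ≈ -6491.6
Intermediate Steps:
c = -18 (c = -18 + 0 = -18)
Z(Y) = 2*Y
Q(t) = 1/72 (Q(t) = -1/(2*(2*(-18))) = -½/(-36) = -½*(-1/36) = 1/72)
-118*(55 + Q(-1)) = -118*(55 + 1/72) = -118*3961/72 = -233699/36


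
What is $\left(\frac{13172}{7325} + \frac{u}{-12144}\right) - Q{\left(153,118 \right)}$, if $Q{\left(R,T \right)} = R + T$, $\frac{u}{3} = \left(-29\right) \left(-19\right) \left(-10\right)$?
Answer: $- \frac{3970951297}{14825800} \approx -267.84$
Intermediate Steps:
$u = -16530$ ($u = 3 \left(-29\right) \left(-19\right) \left(-10\right) = 3 \cdot 551 \left(-10\right) = 3 \left(-5510\right) = -16530$)
$\left(\frac{13172}{7325} + \frac{u}{-12144}\right) - Q{\left(153,118 \right)} = \left(\frac{13172}{7325} - \frac{16530}{-12144}\right) - \left(153 + 118\right) = \left(13172 \cdot \frac{1}{7325} - - \frac{2755}{2024}\right) - 271 = \left(\frac{13172}{7325} + \frac{2755}{2024}\right) - 271 = \frac{46840503}{14825800} - 271 = - \frac{3970951297}{14825800}$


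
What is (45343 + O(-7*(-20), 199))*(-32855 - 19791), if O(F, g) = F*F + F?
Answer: -3426359618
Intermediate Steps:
O(F, g) = F + F² (O(F, g) = F² + F = F + F²)
(45343 + O(-7*(-20), 199))*(-32855 - 19791) = (45343 + (-7*(-20))*(1 - 7*(-20)))*(-32855 - 19791) = (45343 + 140*(1 + 140))*(-52646) = (45343 + 140*141)*(-52646) = (45343 + 19740)*(-52646) = 65083*(-52646) = -3426359618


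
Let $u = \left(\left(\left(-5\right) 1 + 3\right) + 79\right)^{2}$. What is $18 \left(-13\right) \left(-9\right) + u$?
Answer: $8035$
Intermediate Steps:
$u = 5929$ ($u = \left(\left(-5 + 3\right) + 79\right)^{2} = \left(-2 + 79\right)^{2} = 77^{2} = 5929$)
$18 \left(-13\right) \left(-9\right) + u = 18 \left(-13\right) \left(-9\right) + 5929 = \left(-234\right) \left(-9\right) + 5929 = 2106 + 5929 = 8035$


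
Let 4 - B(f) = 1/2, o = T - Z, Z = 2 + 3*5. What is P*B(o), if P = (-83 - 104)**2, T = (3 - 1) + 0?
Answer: 244783/2 ≈ 1.2239e+5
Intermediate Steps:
Z = 17 (Z = 2 + 15 = 17)
T = 2 (T = 2 + 0 = 2)
o = -15 (o = 2 - 1*17 = 2 - 17 = -15)
B(f) = 7/2 (B(f) = 4 - 1/2 = 7/2)
P = 34969 (P = (-187)**2 = 34969)
P*B(o) = 34969*(7/2) = 244783/2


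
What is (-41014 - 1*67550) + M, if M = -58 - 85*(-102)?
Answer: -99952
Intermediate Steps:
M = 8612 (M = -58 + 8670 = 8612)
(-41014 - 1*67550) + M = (-41014 - 1*67550) + 8612 = (-41014 - 67550) + 8612 = -108564 + 8612 = -99952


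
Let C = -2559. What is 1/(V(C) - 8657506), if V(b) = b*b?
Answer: -1/2109025 ≈ -4.7415e-7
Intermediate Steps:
V(b) = b²
1/(V(C) - 8657506) = 1/((-2559)² - 8657506) = 1/(6548481 - 8657506) = 1/(-2109025) = -1/2109025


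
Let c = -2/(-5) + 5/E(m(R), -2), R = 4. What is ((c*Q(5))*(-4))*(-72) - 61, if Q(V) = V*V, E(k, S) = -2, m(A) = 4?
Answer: -15181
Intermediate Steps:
Q(V) = V²
c = -21/10 (c = -2/(-5) + 5/(-2) = -2*(-⅕) + 5*(-½) = ⅖ - 5/2 = -21/10 ≈ -2.1000)
((c*Q(5))*(-4))*(-72) - 61 = (-21/10*5²*(-4))*(-72) - 61 = (-21/10*25*(-4))*(-72) - 61 = -105/2*(-4)*(-72) - 61 = 210*(-72) - 61 = -15120 - 61 = -15181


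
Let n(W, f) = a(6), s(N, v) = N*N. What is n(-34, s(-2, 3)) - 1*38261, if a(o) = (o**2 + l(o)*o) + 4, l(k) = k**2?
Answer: -38005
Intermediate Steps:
a(o) = 4 + o**2 + o**3 (a(o) = (o**2 + o**2*o) + 4 = (o**2 + o**3) + 4 = 4 + o**2 + o**3)
s(N, v) = N**2
n(W, f) = 256 (n(W, f) = 4 + 6**2 + 6**3 = 4 + 36 + 216 = 256)
n(-34, s(-2, 3)) - 1*38261 = 256 - 1*38261 = 256 - 38261 = -38005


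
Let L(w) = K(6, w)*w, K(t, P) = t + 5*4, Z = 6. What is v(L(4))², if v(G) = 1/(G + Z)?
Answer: 1/12100 ≈ 8.2645e-5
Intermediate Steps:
K(t, P) = 20 + t (K(t, P) = t + 20 = 20 + t)
L(w) = 26*w (L(w) = (20 + 6)*w = 26*w)
v(G) = 1/(6 + G) (v(G) = 1/(G + 6) = 1/(6 + G))
v(L(4))² = (1/(6 + 26*4))² = (1/(6 + 104))² = (1/110)² = 1/12100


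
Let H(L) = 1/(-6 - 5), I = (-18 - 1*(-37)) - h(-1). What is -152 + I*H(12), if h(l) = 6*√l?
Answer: -1691/11 + 6*I/11 ≈ -153.73 + 0.54545*I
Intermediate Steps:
I = 19 - 6*I (I = (-18 - 1*(-37)) - 6*√(-1) = (-18 + 37) - 6*I = 19 - 6*I ≈ 19.0 - 6.0*I)
H(L) = -1/11 (H(L) = 1/(-11) = -1/11)
-152 + I*H(12) = -152 + (19 - 6*I)*(-1/11) = -152 + (-19/11 + 6*I/11) = -1691/11 + 6*I/11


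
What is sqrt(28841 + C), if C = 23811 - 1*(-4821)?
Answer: sqrt(57473) ≈ 239.74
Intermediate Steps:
C = 28632 (C = 23811 + 4821 = 28632)
sqrt(28841 + C) = sqrt(28841 + 28632) = sqrt(57473)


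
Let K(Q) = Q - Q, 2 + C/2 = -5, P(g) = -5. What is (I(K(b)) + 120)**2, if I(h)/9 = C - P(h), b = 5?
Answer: 1521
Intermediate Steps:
C = -14 (C = -4 + 2*(-5) = -4 - 10 = -14)
K(Q) = 0
I(h) = -81 (I(h) = 9*(-14 - 1*(-5)) = 9*(-14 + 5) = 9*(-9) = -81)
(I(K(b)) + 120)**2 = (-81 + 120)**2 = 39**2 = 1521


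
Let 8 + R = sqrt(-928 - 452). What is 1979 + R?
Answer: 1971 + 2*I*sqrt(345) ≈ 1971.0 + 37.148*I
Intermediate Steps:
R = -8 + 2*I*sqrt(345) (R = -8 + sqrt(-928 - 452) = -8 + sqrt(-1380) = -8 + 2*I*sqrt(345) ≈ -8.0 + 37.148*I)
1979 + R = 1979 + (-8 + 2*I*sqrt(345)) = 1971 + 2*I*sqrt(345)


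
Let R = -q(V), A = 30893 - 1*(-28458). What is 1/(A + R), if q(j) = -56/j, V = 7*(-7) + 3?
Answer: 23/1365045 ≈ 1.6849e-5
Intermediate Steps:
V = -46 (V = -49 + 3 = -46)
A = 59351 (A = 30893 + 28458 = 59351)
R = -28/23 (R = -(-56)/(-46) = -(-56)*(-1)/46 = -1*28/23 = -28/23 ≈ -1.2174)
1/(A + R) = 1/(59351 - 28/23) = 1/(1365045/23) = 23/1365045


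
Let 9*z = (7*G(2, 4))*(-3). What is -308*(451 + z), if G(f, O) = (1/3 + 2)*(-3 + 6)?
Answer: -401632/3 ≈ -1.3388e+5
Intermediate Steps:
G(f, O) = 7 (G(f, O) = (⅓ + 2)*3 = (7/3)*3 = 7)
z = -49/3 (z = ((7*7)*(-3))/9 = (49*(-3))/9 = (⅑)*(-147) = -49/3 ≈ -16.333)
-308*(451 + z) = -308*(451 - 49/3) = -308*1304/3 = -401632/3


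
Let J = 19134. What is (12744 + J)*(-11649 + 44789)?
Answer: 1056436920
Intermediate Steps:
(12744 + J)*(-11649 + 44789) = (12744 + 19134)*(-11649 + 44789) = 31878*33140 = 1056436920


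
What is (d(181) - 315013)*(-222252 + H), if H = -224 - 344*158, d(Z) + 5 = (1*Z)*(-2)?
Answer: 87306014640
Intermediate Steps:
d(Z) = -5 - 2*Z (d(Z) = -5 + (1*Z)*(-2) = -5 + Z*(-2) = -5 - 2*Z)
H = -54576 (H = -224 - 54352 = -54576)
(d(181) - 315013)*(-222252 + H) = ((-5 - 2*181) - 315013)*(-222252 - 54576) = ((-5 - 362) - 315013)*(-276828) = (-367 - 315013)*(-276828) = -315380*(-276828) = 87306014640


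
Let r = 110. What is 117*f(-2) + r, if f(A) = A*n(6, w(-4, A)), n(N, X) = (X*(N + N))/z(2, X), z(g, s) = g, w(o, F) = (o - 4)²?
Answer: -89746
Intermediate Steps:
w(o, F) = (-4 + o)²
n(N, X) = N*X (n(N, X) = (X*(N + N))/2 = (X*(2*N))*(½) = (2*N*X)*(½) = N*X)
f(A) = 384*A (f(A) = A*(6*(-4 - 4)²) = A*(6*(-8)²) = A*(6*64) = A*384 = 384*A)
117*f(-2) + r = 117*(384*(-2)) + 110 = 117*(-768) + 110 = -89856 + 110 = -89746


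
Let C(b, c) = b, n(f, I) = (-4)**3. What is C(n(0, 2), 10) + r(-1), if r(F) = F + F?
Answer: -66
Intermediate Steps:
n(f, I) = -64
r(F) = 2*F
C(n(0, 2), 10) + r(-1) = -64 + 2*(-1) = -64 - 2 = -66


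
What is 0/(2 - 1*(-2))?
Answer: 0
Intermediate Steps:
0/(2 - 1*(-2)) = 0/(2 + 2) = 0/4 = (1/4)*0 = 0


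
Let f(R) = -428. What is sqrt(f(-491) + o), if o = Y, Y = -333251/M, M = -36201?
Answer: I*sqrt(548835288177)/36201 ≈ 20.464*I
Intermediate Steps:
Y = 333251/36201 (Y = -333251/(-36201) = -333251*(-1/36201) = 333251/36201 ≈ 9.2056)
o = 333251/36201 ≈ 9.2056
sqrt(f(-491) + o) = sqrt(-428 + 333251/36201) = sqrt(-15160777/36201) = I*sqrt(548835288177)/36201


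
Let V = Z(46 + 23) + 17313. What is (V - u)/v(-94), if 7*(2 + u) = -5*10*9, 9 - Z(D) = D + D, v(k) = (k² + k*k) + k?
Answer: 60376/61523 ≈ 0.98136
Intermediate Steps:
v(k) = k + 2*k² (v(k) = (k² + k²) + k = 2*k² + k = k + 2*k²)
Z(D) = 9 - 2*D (Z(D) = 9 - (D + D) = 9 - 2*D)
u = -464/7 (u = -2 + (-5*10*9)/7 = -2 + (-50*9)/7 = -2 + (⅐)*(-450) = -2 - 450/7 = -464/7 ≈ -66.286)
V = 17184 (V = (9 - 2*(46 + 23)) + 17313 = (9 - 2*69) + 17313 = (9 - 138) + 17313 = -129 + 17313 = 17184)
(V - u)/v(-94) = (17184 - 1*(-464/7))/((-94*(1 + 2*(-94)))) = (17184 + 464/7)/((-94*(1 - 188))) = 120752/(7*((-94*(-187)))) = (120752/7)/17578 = (120752/7)*(1/17578) = 60376/61523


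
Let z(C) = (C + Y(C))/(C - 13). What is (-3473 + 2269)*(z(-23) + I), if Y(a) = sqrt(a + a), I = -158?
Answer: 1705165/9 + 301*I*sqrt(46)/9 ≈ 1.8946e+5 + 226.83*I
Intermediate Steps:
Y(a) = sqrt(2)*sqrt(a) (Y(a) = sqrt(2*a) = sqrt(2)*sqrt(a))
z(C) = (C + sqrt(2)*sqrt(C))/(-13 + C) (z(C) = (C + sqrt(2)*sqrt(C))/(C - 13) = (C + sqrt(2)*sqrt(C))/(-13 + C))
(-3473 + 2269)*(z(-23) + I) = (-3473 + 2269)*((-23 + sqrt(2)*sqrt(-23))/(-13 - 23) - 158) = -1204*((-23 + sqrt(2)*(I*sqrt(23)))/(-36) - 158) = -1204*(-(-23 + I*sqrt(46))/36 - 158) = -1204*((23/36 - I*sqrt(46)/36) - 158) = -1204*(-5665/36 - I*sqrt(46)/36) = 1705165/9 + 301*I*sqrt(46)/9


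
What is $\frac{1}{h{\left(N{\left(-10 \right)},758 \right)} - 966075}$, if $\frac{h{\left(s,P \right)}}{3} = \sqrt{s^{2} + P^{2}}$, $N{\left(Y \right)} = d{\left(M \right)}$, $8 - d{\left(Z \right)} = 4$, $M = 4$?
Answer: $- \frac{64405}{62219715627} - \frac{2 \sqrt{143645}}{311098578135} \approx -1.0376 \cdot 10^{-6}$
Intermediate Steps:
$d{\left(Z \right)} = 4$ ($d{\left(Z \right)} = 8 - 4 = 4$)
$N{\left(Y \right)} = 4$
$h{\left(s,P \right)} = 3 \sqrt{P^{2} + s^{2}}$ ($h{\left(s,P \right)} = 3 \sqrt{s^{2} + P^{2}} = 3 \sqrt{P^{2} + s^{2}}$)
$\frac{1}{h{\left(N{\left(-10 \right)},758 \right)} - 966075} = \frac{1}{3 \sqrt{758^{2} + 4^{2}} - 966075} = \frac{1}{3 \sqrt{574564 + 16} - 966075} = \frac{1}{3 \sqrt{574580} - 966075} = \frac{1}{3 \cdot 2 \sqrt{143645} - 966075} = \frac{1}{6 \sqrt{143645} - 966075} = \frac{1}{-966075 + 6 \sqrt{143645}}$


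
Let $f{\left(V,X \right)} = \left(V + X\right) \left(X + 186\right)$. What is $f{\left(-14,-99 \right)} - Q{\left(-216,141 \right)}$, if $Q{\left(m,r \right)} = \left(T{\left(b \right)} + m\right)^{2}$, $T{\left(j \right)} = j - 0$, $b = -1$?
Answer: $-56920$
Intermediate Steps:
$T{\left(j \right)} = j$ ($T{\left(j \right)} = j + 0 = j$)
$f{\left(V,X \right)} = \left(186 + X\right) \left(V + X\right)$ ($f{\left(V,X \right)} = \left(V + X\right) \left(186 + X\right) = \left(186 + X\right) \left(V + X\right)$)
$Q{\left(m,r \right)} = \left(-1 + m\right)^{2}$
$f{\left(-14,-99 \right)} - Q{\left(-216,141 \right)} = \left(\left(-99\right)^{2} + 186 \left(-14\right) + 186 \left(-99\right) - -1386\right) - \left(-1 - 216\right)^{2} = \left(9801 - 2604 - 18414 + 1386\right) - \left(-217\right)^{2} = -9831 - 47089 = -56920$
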